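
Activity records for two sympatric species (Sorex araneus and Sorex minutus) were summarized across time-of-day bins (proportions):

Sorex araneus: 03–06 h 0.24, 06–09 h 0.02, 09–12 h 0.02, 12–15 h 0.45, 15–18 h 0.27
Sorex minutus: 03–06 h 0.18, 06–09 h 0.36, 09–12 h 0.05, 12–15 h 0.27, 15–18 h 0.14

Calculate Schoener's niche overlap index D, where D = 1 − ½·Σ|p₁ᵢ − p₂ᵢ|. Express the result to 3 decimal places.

Σ|p₁ᵢ − p₂ᵢ| = 0.06 + 0.34 + 0.03 + 0.18 + 0.13 = 0.74
D = 1 − ½ × 0.74 = 1 − 0.370 = 0.63000

0.630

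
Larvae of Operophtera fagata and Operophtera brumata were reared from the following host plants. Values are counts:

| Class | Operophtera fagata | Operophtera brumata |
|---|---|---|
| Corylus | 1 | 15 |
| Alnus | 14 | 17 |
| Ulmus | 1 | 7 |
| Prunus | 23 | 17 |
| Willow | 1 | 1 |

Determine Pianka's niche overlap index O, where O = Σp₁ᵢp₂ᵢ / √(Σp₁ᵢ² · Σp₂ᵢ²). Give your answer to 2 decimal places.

Proportions for Operophtera fagata (n=40): 1/40=0.0250, 14/40=0.3500, 1/40=0.0250, 23/40=0.5750, 1/40=0.0250
Proportions for Operophtera brumata (n=57): 15/57=0.2632, 17/57=0.2982, 7/57=0.1228, 17/57=0.2982, 1/57=0.0175
Σ p₁ᵢp₂ᵢ = 0.006580 + 0.104370 + 0.003070 + 0.171465 + 0.000438 = 0.285923
Σp_1ᵢ² = 0.0250² + 0.3500² + 0.0250² + 0.5750² + 0.0250² = 0.000625 + 0.122500 + 0.000625 + 0.330625 + 0.000625 = 0.455000
Σp_2ᵢ² = 0.2632² + 0.2982² + 0.1228² + 0.2982² + 0.0175² = 0.069274 + 0.088923 + 0.015080 + 0.088923 + 0.000306 = 0.262506
O = 0.285923 / √(0.455000 × 0.262506) = 0.285923 / 0.3456013 = 0.8273

0.83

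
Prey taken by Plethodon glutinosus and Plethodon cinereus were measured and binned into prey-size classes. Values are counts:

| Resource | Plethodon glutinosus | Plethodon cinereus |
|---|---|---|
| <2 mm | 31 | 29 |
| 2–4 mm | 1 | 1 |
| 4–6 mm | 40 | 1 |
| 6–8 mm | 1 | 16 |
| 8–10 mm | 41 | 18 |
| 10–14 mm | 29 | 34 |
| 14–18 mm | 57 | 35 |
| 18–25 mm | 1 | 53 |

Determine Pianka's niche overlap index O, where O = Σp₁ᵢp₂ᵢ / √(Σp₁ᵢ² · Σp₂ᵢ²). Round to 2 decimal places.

Proportions for Plethodon glutinosus (n=201): 31/201=0.1542, 1/201=0.0050, 40/201=0.1990, 1/201=0.0050, 41/201=0.2040, 29/201=0.1443, 57/201=0.2836, 1/201=0.0050
Proportions for Plethodon cinereus (n=187): 29/187=0.1551, 1/187=0.0053, 1/187=0.0053, 16/187=0.0856, 18/187=0.0963, 34/187=0.1818, 35/187=0.1872, 53/187=0.2834
Σ p₁ᵢp₂ᵢ = 0.023916 + 0.000027 + 0.001055 + 0.000428 + 0.019645 + 0.026234 + 0.053090 + 0.001417 = 0.125812
Σp_1ᵢ² = 0.1542² + 0.0050² + 0.1990² + 0.0050² + 0.2040² + 0.1443² + 0.2836² + 0.0050² = 0.023778 + 0.000025 + 0.039601 + 0.000025 + 0.041616 + 0.020822 + 0.080429 + 0.000025 = 0.206321
Σp_2ᵢ² = 0.1551² + 0.0053² + 0.0053² + 0.0856² + 0.0963² + 0.1818² + 0.1872² + 0.2834² = 0.024056 + 0.000028 + 0.000028 + 0.007327 + 0.009274 + 0.033051 + 0.035044 + 0.080316 = 0.189124
O = 0.125812 / √(0.206321 × 0.189124) = 0.125812 / 0.1975354 = 0.6369

0.64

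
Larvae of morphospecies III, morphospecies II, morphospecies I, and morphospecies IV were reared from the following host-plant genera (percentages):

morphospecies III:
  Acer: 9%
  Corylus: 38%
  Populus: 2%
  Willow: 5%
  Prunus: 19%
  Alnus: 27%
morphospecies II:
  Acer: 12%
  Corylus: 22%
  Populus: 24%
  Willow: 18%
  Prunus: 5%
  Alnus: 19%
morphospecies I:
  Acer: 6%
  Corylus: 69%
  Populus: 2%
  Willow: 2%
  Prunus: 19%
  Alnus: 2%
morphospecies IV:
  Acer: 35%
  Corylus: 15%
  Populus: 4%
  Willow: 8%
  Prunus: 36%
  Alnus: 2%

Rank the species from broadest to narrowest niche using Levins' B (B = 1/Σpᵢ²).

morphospecies II > morphospecies III > morphospecies IV > morphospecies I

Convert percentages to proportions (divide by 100).
Σp_IIIᵢ² = 0.09² + 0.38² + 0.02² + 0.05² + 0.19² + 0.27² = 0.0081 + 0.1444 + 0.0004 + 0.0025 + 0.0361 + 0.0729 = 0.2644
B_III = 1 / 0.2644 = 3.7821
Σp_IIᵢ² = 0.12² + 0.22² + 0.24² + 0.18² + 0.05² + 0.19² = 0.0144 + 0.0484 + 0.0576 + 0.0324 + 0.0025 + 0.0361 = 0.1914
B_II = 1 / 0.1914 = 5.2247
Σp_Iᵢ² = 0.06² + 0.69² + 0.02² + 0.02² + 0.19² + 0.02² = 0.0036 + 0.4761 + 0.0004 + 0.0004 + 0.0361 + 0.0004 = 0.5170
B_I = 1 / 0.5170 = 1.9342
Σp_IVᵢ² = 0.35² + 0.15² + 0.04² + 0.08² + 0.36² + 0.02² = 0.1225 + 0.0225 + 0.0016 + 0.0064 + 0.1296 + 0.0004 = 0.2830
B_IV = 1 / 0.2830 = 3.5336
Ranking by B (broadest → narrowest): morphospecies II (5.22) > morphospecies III (3.78) > morphospecies IV (3.53) > morphospecies I (1.93)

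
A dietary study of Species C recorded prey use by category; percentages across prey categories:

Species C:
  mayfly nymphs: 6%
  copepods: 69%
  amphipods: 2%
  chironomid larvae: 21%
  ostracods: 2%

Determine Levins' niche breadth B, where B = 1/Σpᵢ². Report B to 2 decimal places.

1.91

Convert percentages to proportions (divide by 100).
Σpᵢ² = 0.06² + 0.69² + 0.02² + 0.21² + 0.02² = 0.0036 + 0.4761 + 0.0004 + 0.0441 + 0.0004 = 0.5246
B = 1 / 0.5246 = 1.9062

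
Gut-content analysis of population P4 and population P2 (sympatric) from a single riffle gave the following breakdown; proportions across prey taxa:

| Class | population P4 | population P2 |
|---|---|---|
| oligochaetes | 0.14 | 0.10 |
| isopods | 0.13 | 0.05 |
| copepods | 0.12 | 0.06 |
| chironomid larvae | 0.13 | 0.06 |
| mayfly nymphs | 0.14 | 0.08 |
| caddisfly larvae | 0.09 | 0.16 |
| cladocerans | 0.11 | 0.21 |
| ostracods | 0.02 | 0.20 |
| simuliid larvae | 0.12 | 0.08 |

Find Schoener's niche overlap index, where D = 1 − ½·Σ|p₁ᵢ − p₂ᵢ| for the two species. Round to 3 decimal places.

0.650

Σ|p₁ᵢ − p₂ᵢ| = 0.04 + 0.08 + 0.06 + 0.07 + 0.06 + 0.07 + 0.10 + 0.18 + 0.04 = 0.70
D = 1 − ½ × 0.70 = 1 − 0.350 = 0.65000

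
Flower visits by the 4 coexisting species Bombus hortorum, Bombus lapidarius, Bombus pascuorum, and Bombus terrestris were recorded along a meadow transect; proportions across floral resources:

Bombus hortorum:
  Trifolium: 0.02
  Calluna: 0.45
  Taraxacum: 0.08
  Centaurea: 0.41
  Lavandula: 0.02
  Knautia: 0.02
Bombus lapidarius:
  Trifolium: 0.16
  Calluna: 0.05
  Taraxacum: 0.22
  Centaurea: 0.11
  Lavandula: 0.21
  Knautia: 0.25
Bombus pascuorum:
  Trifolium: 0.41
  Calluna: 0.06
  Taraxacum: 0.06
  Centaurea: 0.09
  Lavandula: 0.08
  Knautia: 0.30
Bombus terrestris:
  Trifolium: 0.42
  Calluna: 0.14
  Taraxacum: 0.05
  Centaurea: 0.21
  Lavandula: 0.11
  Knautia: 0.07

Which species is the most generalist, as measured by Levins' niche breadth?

Bombus lapidarius

Σp_hortᵢ² = 0.02² + 0.45² + 0.08² + 0.41² + 0.02² + 0.02² = 0.0004 + 0.2025 + 0.0064 + 0.1681 + 0.0004 + 0.0004 = 0.3782
B_hort = 1 / 0.3782 = 2.6441
Σp_lapiᵢ² = 0.16² + 0.05² + 0.22² + 0.11² + 0.21² + 0.25² = 0.0256 + 0.0025 + 0.0484 + 0.0121 + 0.0441 + 0.0625 = 0.1952
B_lapi = 1 / 0.1952 = 5.1230
Σp_pascᵢ² = 0.41² + 0.06² + 0.06² + 0.09² + 0.08² + 0.30² = 0.1681 + 0.0036 + 0.0036 + 0.0081 + 0.0064 + 0.0900 = 0.2798
B_pasc = 1 / 0.2798 = 3.5740
Σp_terrᵢ² = 0.42² + 0.14² + 0.05² + 0.21² + 0.11² + 0.07² = 0.1764 + 0.0196 + 0.0025 + 0.0441 + 0.0121 + 0.0049 = 0.2596
B_terr = 1 / 0.2596 = 3.8521
Highest B → broadest niche (most generalist): Bombus lapidarius (B = 5.12).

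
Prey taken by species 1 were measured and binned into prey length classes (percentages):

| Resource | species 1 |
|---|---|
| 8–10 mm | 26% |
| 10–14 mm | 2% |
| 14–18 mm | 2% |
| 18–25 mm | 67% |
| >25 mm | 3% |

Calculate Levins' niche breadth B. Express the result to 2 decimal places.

1.93

Convert percentages to proportions (divide by 100).
Σpᵢ² = 0.26² + 0.02² + 0.02² + 0.67² + 0.03² = 0.0676 + 0.0004 + 0.0004 + 0.4489 + 0.0009 = 0.5182
B = 1 / 0.5182 = 1.9298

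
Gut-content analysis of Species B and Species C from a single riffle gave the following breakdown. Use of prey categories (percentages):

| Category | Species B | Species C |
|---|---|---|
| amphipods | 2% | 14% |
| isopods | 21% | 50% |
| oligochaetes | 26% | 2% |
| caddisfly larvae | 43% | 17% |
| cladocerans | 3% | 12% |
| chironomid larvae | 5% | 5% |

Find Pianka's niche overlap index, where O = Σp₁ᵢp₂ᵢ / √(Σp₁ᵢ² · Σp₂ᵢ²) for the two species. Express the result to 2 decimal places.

Convert percentages to proportions (divide by 100).
Σ p₁ᵢp₂ᵢ = 0.0028 + 0.1050 + 0.0052 + 0.0731 + 0.0036 + 0.0025 = 0.1922
Σp_1ᵢ² = 0.02² + 0.21² + 0.26² + 0.43² + 0.03² + 0.05² = 0.0004 + 0.0441 + 0.0676 + 0.1849 + 0.0009 + 0.0025 = 0.3004
Σp_2ᵢ² = 0.14² + 0.50² + 0.02² + 0.17² + 0.12² + 0.05² = 0.0196 + 0.2500 + 0.0004 + 0.0289 + 0.0144 + 0.0025 = 0.3158
O = 0.1922 / √(0.3004 × 0.3158) = 0.1922 / 0.30800 = 0.6240

0.62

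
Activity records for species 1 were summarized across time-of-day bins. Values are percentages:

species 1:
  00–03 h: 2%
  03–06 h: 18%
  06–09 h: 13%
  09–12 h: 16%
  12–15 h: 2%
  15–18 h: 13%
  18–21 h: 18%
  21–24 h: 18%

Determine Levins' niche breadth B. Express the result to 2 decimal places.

6.35

Convert percentages to proportions (divide by 100).
Σpᵢ² = 0.02² + 0.18² + 0.13² + 0.16² + 0.02² + 0.13² + 0.18² + 0.18² = 0.0004 + 0.0324 + 0.0169 + 0.0256 + 0.0004 + 0.0169 + 0.0324 + 0.0324 = 0.1574
B = 1 / 0.1574 = 6.3532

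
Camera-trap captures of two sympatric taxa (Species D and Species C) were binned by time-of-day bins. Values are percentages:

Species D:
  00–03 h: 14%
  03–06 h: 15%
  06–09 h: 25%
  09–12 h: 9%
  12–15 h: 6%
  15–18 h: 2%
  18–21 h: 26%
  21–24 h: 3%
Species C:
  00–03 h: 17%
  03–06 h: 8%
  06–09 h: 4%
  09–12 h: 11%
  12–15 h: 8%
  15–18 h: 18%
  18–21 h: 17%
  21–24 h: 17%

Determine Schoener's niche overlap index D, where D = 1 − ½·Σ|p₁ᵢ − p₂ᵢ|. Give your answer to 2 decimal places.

Convert percentages to proportions (divide by 100).
Σ|p₁ᵢ − p₂ᵢ| = 0.03 + 0.07 + 0.21 + 0.02 + 0.02 + 0.16 + 0.09 + 0.14 = 0.74
D = 1 − ½ × 0.74 = 1 − 0.370 = 0.6300

0.63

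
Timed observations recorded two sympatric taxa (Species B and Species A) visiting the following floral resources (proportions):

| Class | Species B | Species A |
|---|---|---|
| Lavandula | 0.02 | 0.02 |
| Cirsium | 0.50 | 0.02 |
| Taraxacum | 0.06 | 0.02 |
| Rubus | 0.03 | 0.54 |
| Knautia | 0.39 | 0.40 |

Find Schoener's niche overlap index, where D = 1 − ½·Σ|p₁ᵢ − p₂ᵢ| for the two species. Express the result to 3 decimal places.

0.480

Σ|p₁ᵢ − p₂ᵢ| = 0.00 + 0.48 + 0.04 + 0.51 + 0.01 = 1.04
D = 1 − ½ × 1.04 = 1 − 0.520 = 0.48000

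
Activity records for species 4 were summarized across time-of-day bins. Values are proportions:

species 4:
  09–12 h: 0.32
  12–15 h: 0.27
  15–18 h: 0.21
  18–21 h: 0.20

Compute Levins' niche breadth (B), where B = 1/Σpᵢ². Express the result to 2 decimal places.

Σpᵢ² = 0.32² + 0.27² + 0.21² + 0.20² = 0.1024 + 0.0729 + 0.0441 + 0.0400 = 0.2594
B = 1 / 0.2594 = 3.8551

3.86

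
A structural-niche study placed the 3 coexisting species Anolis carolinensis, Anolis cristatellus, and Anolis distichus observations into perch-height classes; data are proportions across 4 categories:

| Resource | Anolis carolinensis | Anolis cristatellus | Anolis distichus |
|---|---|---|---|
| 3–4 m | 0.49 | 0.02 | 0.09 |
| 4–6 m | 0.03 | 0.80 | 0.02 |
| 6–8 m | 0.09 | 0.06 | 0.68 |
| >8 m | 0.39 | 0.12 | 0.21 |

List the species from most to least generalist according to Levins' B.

Σp_caroᵢ² = 0.49² + 0.03² + 0.09² + 0.39² = 0.2401 + 0.0009 + 0.0081 + 0.1521 = 0.4012
B_caro = 1 / 0.4012 = 2.4925
Σp_crisᵢ² = 0.02² + 0.80² + 0.06² + 0.12² = 0.0004 + 0.6400 + 0.0036 + 0.0144 = 0.6584
B_cris = 1 / 0.6584 = 1.5188
Σp_distᵢ² = 0.09² + 0.02² + 0.68² + 0.21² = 0.0081 + 0.0004 + 0.4624 + 0.0441 = 0.5150
B_dist = 1 / 0.5150 = 1.9417
Ranking by B (broadest → narrowest): Anolis carolinensis (2.49) > Anolis distichus (1.94) > Anolis cristatellus (1.52)

Anolis carolinensis > Anolis distichus > Anolis cristatellus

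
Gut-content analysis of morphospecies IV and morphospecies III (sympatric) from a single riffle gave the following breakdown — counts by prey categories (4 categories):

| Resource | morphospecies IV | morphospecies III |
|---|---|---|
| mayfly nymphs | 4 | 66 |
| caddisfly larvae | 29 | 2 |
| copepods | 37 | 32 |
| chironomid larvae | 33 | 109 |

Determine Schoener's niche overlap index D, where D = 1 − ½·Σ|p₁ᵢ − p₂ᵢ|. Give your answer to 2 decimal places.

Proportions for morphospecies IV (n=103): 4/103=0.0388, 29/103=0.2816, 37/103=0.3592, 33/103=0.3204
Proportions for morphospecies III (n=209): 66/209=0.3158, 2/209=0.0096, 32/209=0.1531, 109/209=0.5215
Σ|p₁ᵢ − p₂ᵢ| = 0.2770 + 0.2720 + 0.2061 + 0.2011 = 0.9562
D = 1 − ½ × 0.9562 = 1 − 0.47810 = 0.52190

0.52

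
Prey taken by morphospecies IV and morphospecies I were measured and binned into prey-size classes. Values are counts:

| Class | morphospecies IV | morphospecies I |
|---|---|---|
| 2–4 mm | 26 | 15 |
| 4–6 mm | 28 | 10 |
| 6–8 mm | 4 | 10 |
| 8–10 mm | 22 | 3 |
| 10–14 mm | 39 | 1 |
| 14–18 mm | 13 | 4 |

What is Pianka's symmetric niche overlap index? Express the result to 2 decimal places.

0.68

Proportions for morphospecies IV (n=132): 26/132=0.1970, 28/132=0.2121, 4/132=0.0303, 22/132=0.1667, 39/132=0.2955, 13/132=0.0985
Proportions for morphospecies I (n=43): 15/43=0.3488, 10/43=0.2326, 10/43=0.2326, 3/43=0.0698, 1/43=0.0233, 4/43=0.0930
Σ p₁ᵢp₂ᵢ = 0.068714 + 0.049334 + 0.007048 + 0.011636 + 0.006885 + 0.009161 = 0.152778
Σp_1ᵢ² = 0.1970² + 0.2121² + 0.0303² + 0.1667² + 0.2955² + 0.0985² = 0.038809 + 0.044986 + 0.000918 + 0.027789 + 0.087320 + 0.009702 = 0.209524
Σp_2ᵢ² = 0.3488² + 0.2326² + 0.2326² + 0.0698² + 0.0233² + 0.0930² = 0.121661 + 0.054103 + 0.054103 + 0.004872 + 0.000543 + 0.008649 = 0.243931
O = 0.152778 / √(0.209524 × 0.243931) = 0.152778 / 0.2260739 = 0.6758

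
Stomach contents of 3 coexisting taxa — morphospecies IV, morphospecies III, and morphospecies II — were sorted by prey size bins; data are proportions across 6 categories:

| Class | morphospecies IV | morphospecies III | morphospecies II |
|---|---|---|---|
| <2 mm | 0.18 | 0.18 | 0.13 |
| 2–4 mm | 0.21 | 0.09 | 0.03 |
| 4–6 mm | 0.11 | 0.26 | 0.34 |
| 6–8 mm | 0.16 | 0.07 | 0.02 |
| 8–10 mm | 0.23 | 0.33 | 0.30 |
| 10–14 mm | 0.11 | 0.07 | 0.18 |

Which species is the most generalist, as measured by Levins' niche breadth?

morphospecies IV

Σp_IVᵢ² = 0.18² + 0.21² + 0.11² + 0.16² + 0.23² + 0.11² = 0.0324 + 0.0441 + 0.0121 + 0.0256 + 0.0529 + 0.0121 = 0.1792
B_IV = 1 / 0.1792 = 5.5804
Σp_IIIᵢ² = 0.18² + 0.09² + 0.26² + 0.07² + 0.33² + 0.07² = 0.0324 + 0.0081 + 0.0676 + 0.0049 + 0.1089 + 0.0049 = 0.2268
B_III = 1 / 0.2268 = 4.4092
Σp_IIᵢ² = 0.13² + 0.03² + 0.34² + 0.02² + 0.30² + 0.18² = 0.0169 + 0.0009 + 0.1156 + 0.0004 + 0.0900 + 0.0324 = 0.2562
B_II = 1 / 0.2562 = 3.9032
Highest B → broadest niche (most generalist): morphospecies IV (B = 5.58).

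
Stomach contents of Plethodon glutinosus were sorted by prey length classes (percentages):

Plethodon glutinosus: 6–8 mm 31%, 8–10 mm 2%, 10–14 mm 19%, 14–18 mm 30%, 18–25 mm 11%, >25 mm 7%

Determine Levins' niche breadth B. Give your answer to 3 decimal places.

4.174

Convert percentages to proportions (divide by 100).
Σpᵢ² = 0.31² + 0.02² + 0.19² + 0.30² + 0.11² + 0.07² = 0.0961 + 0.0004 + 0.0361 + 0.0900 + 0.0121 + 0.0049 = 0.2396
B = 1 / 0.2396 = 4.17362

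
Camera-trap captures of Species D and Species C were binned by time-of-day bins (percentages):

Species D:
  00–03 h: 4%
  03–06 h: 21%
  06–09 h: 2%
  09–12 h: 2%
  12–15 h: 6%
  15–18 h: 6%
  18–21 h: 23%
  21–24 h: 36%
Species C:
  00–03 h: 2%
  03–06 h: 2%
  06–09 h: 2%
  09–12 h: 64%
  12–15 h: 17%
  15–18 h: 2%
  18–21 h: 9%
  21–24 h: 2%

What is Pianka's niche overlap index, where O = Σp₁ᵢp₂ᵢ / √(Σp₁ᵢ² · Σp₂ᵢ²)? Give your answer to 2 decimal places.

Convert percentages to proportions (divide by 100).
Σ p₁ᵢp₂ᵢ = 0.0008 + 0.0042 + 0.0004 + 0.0128 + 0.0102 + 0.0012 + 0.0207 + 0.0072 = 0.0575
Σp_1ᵢ² = 0.04² + 0.21² + 0.02² + 0.02² + 0.06² + 0.06² + 0.23² + 0.36² = 0.0016 + 0.0441 + 0.0004 + 0.0004 + 0.0036 + 0.0036 + 0.0529 + 0.1296 = 0.2362
Σp_2ᵢ² = 0.02² + 0.02² + 0.02² + 0.64² + 0.17² + 0.02² + 0.09² + 0.02² = 0.0004 + 0.0004 + 0.0004 + 0.4096 + 0.0289 + 0.0004 + 0.0081 + 0.0004 = 0.4486
O = 0.0575 / √(0.2362 × 0.4486) = 0.0575 / 0.32551 = 0.1766

0.18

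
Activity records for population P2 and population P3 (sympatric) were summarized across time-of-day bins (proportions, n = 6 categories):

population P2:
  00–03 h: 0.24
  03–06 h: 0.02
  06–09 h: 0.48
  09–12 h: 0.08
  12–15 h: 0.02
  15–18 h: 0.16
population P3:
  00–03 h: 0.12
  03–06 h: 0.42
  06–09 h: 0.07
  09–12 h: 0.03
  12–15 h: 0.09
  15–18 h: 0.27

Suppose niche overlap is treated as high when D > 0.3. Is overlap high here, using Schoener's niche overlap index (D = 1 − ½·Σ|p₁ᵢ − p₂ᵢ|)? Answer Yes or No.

Σ|p₁ᵢ − p₂ᵢ| = 0.12 + 0.40 + 0.41 + 0.05 + 0.07 + 0.11 = 1.16
D = 1 − ½ × 1.16 = 1 − 0.580 = 0.4200
D = 0.4200 > 0.3 → Yes.

Yes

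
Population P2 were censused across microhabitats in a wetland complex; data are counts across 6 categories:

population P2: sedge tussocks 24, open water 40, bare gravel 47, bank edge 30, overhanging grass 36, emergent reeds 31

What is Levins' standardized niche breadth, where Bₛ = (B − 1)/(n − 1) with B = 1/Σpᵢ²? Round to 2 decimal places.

0.95

Proportions for population P2 (n=208): 24/208=0.1154, 40/208=0.1923, 47/208=0.2260, 30/208=0.1442, 36/208=0.1731, 31/208=0.1490
Σpᵢ² = 0.1154² + 0.1923² + 0.2260² + 0.1442² + 0.1731² + 0.1490² = 0.013317 + 0.036979 + 0.051076 + 0.020794 + 0.029964 + 0.022201 = 0.174331
B = 1 / 0.174331 = 5.7362
Bₛ = (B − 1)/(n − 1) = (5.7362 − 1)/(6 − 1) = 4.7362/5 = 0.9472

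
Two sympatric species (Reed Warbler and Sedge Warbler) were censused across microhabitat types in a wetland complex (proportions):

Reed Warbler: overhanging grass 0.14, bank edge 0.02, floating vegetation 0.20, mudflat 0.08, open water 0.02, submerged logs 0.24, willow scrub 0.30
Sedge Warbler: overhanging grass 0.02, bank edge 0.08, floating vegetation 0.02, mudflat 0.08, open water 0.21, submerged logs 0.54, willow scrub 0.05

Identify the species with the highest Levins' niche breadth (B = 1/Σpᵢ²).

Σp_Reedᵢ² = 0.14² + 0.02² + 0.20² + 0.08² + 0.02² + 0.24² + 0.30² = 0.0196 + 0.0004 + 0.0400 + 0.0064 + 0.0004 + 0.0576 + 0.0900 = 0.2144
B_Reed = 1 / 0.2144 = 4.6642
Σp_Sedgᵢ² = 0.02² + 0.08² + 0.02² + 0.08² + 0.21² + 0.54² + 0.05² = 0.0004 + 0.0064 + 0.0004 + 0.0064 + 0.0441 + 0.2916 + 0.0025 = 0.3518
B_Sedg = 1 / 0.3518 = 2.8425
Highest B → broadest niche (most generalist): Reed Warbler (B = 4.66).

Reed Warbler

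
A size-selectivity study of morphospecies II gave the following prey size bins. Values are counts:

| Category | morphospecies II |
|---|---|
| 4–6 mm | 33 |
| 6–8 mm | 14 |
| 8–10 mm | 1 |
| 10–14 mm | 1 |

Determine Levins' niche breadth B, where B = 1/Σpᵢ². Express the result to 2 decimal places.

Proportions for morphospecies II (n=49): 33/49=0.6735, 14/49=0.2857, 1/49=0.0204, 1/49=0.0204
Σpᵢ² = 0.6735² + 0.2857² + 0.0204² + 0.0204² = 0.453602 + 0.081624 + 0.000416 + 0.000416 = 0.536058
B = 1 / 0.536058 = 1.8655

1.87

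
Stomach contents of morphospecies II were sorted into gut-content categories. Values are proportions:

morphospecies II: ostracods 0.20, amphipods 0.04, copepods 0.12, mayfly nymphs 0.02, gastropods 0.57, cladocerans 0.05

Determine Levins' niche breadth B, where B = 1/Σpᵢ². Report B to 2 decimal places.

Σpᵢ² = 0.20² + 0.04² + 0.12² + 0.02² + 0.57² + 0.05² = 0.0400 + 0.0016 + 0.0144 + 0.0004 + 0.3249 + 0.0025 = 0.3838
B = 1 / 0.3838 = 2.6055

2.61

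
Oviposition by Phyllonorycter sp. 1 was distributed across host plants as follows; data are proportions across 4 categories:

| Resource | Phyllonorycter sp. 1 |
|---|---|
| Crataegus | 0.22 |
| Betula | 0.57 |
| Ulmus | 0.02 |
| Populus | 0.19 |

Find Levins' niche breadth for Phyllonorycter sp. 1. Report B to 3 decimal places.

2.440

Σpᵢ² = 0.22² + 0.57² + 0.02² + 0.19² = 0.0484 + 0.3249 + 0.0004 + 0.0361 = 0.4098
B = 1 / 0.4098 = 2.44021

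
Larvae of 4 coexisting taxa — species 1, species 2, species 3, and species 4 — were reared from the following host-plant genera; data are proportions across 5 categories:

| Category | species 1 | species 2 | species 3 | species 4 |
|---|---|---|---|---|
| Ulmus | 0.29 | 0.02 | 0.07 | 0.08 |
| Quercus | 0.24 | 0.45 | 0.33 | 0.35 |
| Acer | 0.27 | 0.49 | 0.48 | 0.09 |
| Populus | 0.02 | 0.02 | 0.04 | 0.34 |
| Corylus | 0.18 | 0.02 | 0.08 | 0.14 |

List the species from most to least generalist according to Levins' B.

species 1 > species 4 > species 3 > species 2

Σp_1ᵢ² = 0.29² + 0.24² + 0.27² + 0.02² + 0.18² = 0.0841 + 0.0576 + 0.0729 + 0.0004 + 0.0324 = 0.2474
B_1 = 1 / 0.2474 = 4.0420
Σp_2ᵢ² = 0.02² + 0.45² + 0.49² + 0.02² + 0.02² = 0.0004 + 0.2025 + 0.2401 + 0.0004 + 0.0004 = 0.4438
B_2 = 1 / 0.4438 = 2.2533
Σp_3ᵢ² = 0.07² + 0.33² + 0.48² + 0.04² + 0.08² = 0.0049 + 0.1089 + 0.2304 + 0.0016 + 0.0064 = 0.3522
B_3 = 1 / 0.3522 = 2.8393
Σp_4ᵢ² = 0.08² + 0.35² + 0.09² + 0.34² + 0.14² = 0.0064 + 0.1225 + 0.0081 + 0.1156 + 0.0196 = 0.2722
B_4 = 1 / 0.2722 = 3.6738
Ranking by B (broadest → narrowest): species 1 (4.04) > species 4 (3.67) > species 3 (2.84) > species 2 (2.25)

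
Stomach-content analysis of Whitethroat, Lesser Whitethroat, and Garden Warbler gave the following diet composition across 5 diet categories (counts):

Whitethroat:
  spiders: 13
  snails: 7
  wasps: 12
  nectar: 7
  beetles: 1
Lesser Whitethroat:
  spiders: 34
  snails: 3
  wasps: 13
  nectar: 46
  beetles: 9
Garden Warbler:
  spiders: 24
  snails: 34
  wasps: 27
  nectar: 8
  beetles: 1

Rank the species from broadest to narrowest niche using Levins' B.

Proportions for Whitethroat (n=40): 13/40=0.3250, 7/40=0.1750, 12/40=0.3000, 7/40=0.1750, 1/40=0.0250
Proportions for Lesser Whitethroat (n=105): 34/105=0.3238, 3/105=0.0286, 13/105=0.1238, 46/105=0.4381, 9/105=0.0857
Proportions for Garden Warbler (n=94): 24/94=0.2553, 34/94=0.3617, 27/94=0.2872, 8/94=0.0851, 1/94=0.0106
Σp_Whitᵢ² = 0.3250² + 0.1750² + 0.3000² + 0.1750² + 0.0250² = 0.105625 + 0.030625 + 0.090000 + 0.030625 + 0.000625 = 0.257500
B_Whit = 1 / 0.257500 = 3.8835
Σp_Lessᵢ² = 0.3238² + 0.0286² + 0.1238² + 0.4381² + 0.0857² = 0.104846 + 0.000818 + 0.015326 + 0.191932 + 0.007344 = 0.320266
B_Less = 1 / 0.320266 = 3.1224
Σp_Gardᵢ² = 0.2553² + 0.3617² + 0.2872² + 0.0851² + 0.0106² = 0.065178 + 0.130827 + 0.082484 + 0.007242 + 0.000112 = 0.285843
B_Gard = 1 / 0.285843 = 3.4984
Ranking by B (broadest → narrowest): Whitethroat (3.88) > Garden Warbler (3.50) > Lesser Whitethroat (3.12)

Whitethroat > Garden Warbler > Lesser Whitethroat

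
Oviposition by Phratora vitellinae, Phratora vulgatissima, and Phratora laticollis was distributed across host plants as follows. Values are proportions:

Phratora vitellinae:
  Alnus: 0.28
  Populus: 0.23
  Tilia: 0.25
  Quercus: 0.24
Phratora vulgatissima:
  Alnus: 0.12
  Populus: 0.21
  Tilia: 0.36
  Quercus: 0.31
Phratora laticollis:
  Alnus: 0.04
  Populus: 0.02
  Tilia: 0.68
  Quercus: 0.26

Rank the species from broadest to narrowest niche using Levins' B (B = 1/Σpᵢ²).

Phratora vitellinae > Phratora vulgatissima > Phratora laticollis

Σp_viteᵢ² = 0.28² + 0.23² + 0.25² + 0.24² = 0.0784 + 0.0529 + 0.0625 + 0.0576 = 0.2514
B_vite = 1 / 0.2514 = 3.9777
Σp_vulgᵢ² = 0.12² + 0.21² + 0.36² + 0.31² = 0.0144 + 0.0441 + 0.1296 + 0.0961 = 0.2842
B_vulg = 1 / 0.2842 = 3.5186
Σp_latiᵢ² = 0.04² + 0.02² + 0.68² + 0.26² = 0.0016 + 0.0004 + 0.4624 + 0.0676 = 0.5320
B_lati = 1 / 0.5320 = 1.8797
Ranking by B (broadest → narrowest): Phratora vitellinae (3.98) > Phratora vulgatissima (3.52) > Phratora laticollis (1.88)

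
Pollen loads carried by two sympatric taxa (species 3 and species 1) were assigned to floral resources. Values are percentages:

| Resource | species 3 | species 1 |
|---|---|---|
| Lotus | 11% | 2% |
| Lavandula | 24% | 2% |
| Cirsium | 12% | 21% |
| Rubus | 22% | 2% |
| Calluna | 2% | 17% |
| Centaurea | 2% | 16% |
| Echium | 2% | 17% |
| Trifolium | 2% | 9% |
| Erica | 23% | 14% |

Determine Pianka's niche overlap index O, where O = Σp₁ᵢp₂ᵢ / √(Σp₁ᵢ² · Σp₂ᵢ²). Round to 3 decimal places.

Convert percentages to proportions (divide by 100).
Σ p₁ᵢp₂ᵢ = 0.0022 + 0.0048 + 0.0252 + 0.0044 + 0.0034 + 0.0032 + 0.0034 + 0.0018 + 0.0322 = 0.0806
Σp_1ᵢ² = 0.11² + 0.24² + 0.12² + 0.22² + 0.02² + 0.02² + 0.02² + 0.02² + 0.23² = 0.0121 + 0.0576 + 0.0144 + 0.0484 + 0.0004 + 0.0004 + 0.0004 + 0.0004 + 0.0529 = 0.1870
Σp_2ᵢ² = 0.02² + 0.02² + 0.21² + 0.02² + 0.17² + 0.16² + 0.17² + 0.09² + 0.14² = 0.0004 + 0.0004 + 0.0441 + 0.0004 + 0.0289 + 0.0256 + 0.0289 + 0.0081 + 0.0196 = 0.1564
O = 0.0806 / √(0.1870 × 0.1564) = 0.0806 / 0.171017 = 0.47130

0.471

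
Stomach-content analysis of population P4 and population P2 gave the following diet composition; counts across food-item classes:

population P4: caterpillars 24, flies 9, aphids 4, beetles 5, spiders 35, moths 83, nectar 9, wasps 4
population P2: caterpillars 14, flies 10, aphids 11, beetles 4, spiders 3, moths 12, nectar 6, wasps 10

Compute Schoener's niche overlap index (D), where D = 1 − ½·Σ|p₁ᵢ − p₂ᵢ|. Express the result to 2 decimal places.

Proportions for population P4 (n=173): 24/173=0.1387, 9/173=0.0520, 4/173=0.0231, 5/173=0.0289, 35/173=0.2023, 83/173=0.4798, 9/173=0.0520, 4/173=0.0231
Proportions for population P2 (n=70): 14/70=0.2000, 10/70=0.1429, 11/70=0.1571, 4/70=0.0571, 3/70=0.0429, 12/70=0.1714, 6/70=0.0857, 10/70=0.1429
Σ|p₁ᵢ − p₂ᵢ| = 0.0613 + 0.0909 + 0.1340 + 0.0282 + 0.1594 + 0.3084 + 0.0337 + 0.1198 = 0.9357
D = 1 − ½ × 0.9357 = 1 − 0.46785 = 0.53215

0.53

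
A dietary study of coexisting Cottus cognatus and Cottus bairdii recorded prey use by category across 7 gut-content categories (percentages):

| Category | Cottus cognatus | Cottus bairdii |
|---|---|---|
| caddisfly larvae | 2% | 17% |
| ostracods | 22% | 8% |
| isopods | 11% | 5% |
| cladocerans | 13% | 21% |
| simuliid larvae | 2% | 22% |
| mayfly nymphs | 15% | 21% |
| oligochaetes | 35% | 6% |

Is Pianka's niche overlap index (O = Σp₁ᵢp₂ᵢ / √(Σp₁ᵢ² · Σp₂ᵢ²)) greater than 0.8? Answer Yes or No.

Convert percentages to proportions (divide by 100).
Σ p₁ᵢp₂ᵢ = 0.0034 + 0.0176 + 0.0055 + 0.0273 + 0.0044 + 0.0315 + 0.0210 = 0.1107
Σp_1ᵢ² = 0.02² + 0.22² + 0.11² + 0.13² + 0.02² + 0.15² + 0.35² = 0.0004 + 0.0484 + 0.0121 + 0.0169 + 0.0004 + 0.0225 + 0.1225 = 0.2232
Σp_2ᵢ² = 0.17² + 0.08² + 0.05² + 0.21² + 0.22² + 0.21² + 0.06² = 0.0289 + 0.0064 + 0.0025 + 0.0441 + 0.0484 + 0.0441 + 0.0036 = 0.1780
O = 0.1107 / √(0.2232 × 0.1780) = 0.1107 / 0.19932 = 0.5554
O = 0.5554 < 0.8 → No.

No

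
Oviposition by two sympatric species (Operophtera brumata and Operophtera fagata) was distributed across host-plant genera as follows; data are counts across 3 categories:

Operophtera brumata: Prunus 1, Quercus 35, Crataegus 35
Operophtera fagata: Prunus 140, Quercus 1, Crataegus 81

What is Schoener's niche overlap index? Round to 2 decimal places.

Proportions for Operophtera brumata (n=71): 1/71=0.0141, 35/71=0.4930, 35/71=0.4930
Proportions for Operophtera fagata (n=222): 140/222=0.6306, 1/222=0.0045, 81/222=0.3649
Σ|p₁ᵢ − p₂ᵢ| = 0.6165 + 0.4885 + 0.1281 = 1.2331
D = 1 − ½ × 1.2331 = 1 − 0.61655 = 0.38345

0.38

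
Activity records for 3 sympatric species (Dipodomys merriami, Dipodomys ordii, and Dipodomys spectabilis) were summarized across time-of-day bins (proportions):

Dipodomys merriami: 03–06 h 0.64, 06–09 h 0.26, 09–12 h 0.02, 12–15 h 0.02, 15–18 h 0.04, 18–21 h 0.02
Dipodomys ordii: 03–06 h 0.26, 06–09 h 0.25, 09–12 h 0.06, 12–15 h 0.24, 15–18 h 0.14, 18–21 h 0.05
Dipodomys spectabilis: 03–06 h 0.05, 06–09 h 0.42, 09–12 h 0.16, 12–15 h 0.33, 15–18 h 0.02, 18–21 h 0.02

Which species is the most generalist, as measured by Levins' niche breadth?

Σp_merrᵢ² = 0.64² + 0.26² + 0.02² + 0.02² + 0.04² + 0.02² = 0.4096 + 0.0676 + 0.0004 + 0.0004 + 0.0016 + 0.0004 = 0.4800
B_merr = 1 / 0.4800 = 2.0833
Σp_ordiᵢ² = 0.26² + 0.25² + 0.06² + 0.24² + 0.14² + 0.05² = 0.0676 + 0.0625 + 0.0036 + 0.0576 + 0.0196 + 0.0025 = 0.2134
B_ordi = 1 / 0.2134 = 4.6860
Σp_specᵢ² = 0.05² + 0.42² + 0.16² + 0.33² + 0.02² + 0.02² = 0.0025 + 0.1764 + 0.0256 + 0.1089 + 0.0004 + 0.0004 = 0.3142
B_spec = 1 / 0.3142 = 3.1827
Highest B → broadest niche (most generalist): Dipodomys ordii (B = 4.69).

Dipodomys ordii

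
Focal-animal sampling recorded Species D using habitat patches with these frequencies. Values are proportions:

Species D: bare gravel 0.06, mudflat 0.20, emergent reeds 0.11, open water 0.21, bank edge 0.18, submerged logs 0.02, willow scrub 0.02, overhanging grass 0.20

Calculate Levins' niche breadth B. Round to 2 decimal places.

Σpᵢ² = 0.06² + 0.20² + 0.11² + 0.21² + 0.18² + 0.02² + 0.02² + 0.20² = 0.0036 + 0.0400 + 0.0121 + 0.0441 + 0.0324 + 0.0004 + 0.0004 + 0.0400 = 0.1730
B = 1 / 0.1730 = 5.7803

5.78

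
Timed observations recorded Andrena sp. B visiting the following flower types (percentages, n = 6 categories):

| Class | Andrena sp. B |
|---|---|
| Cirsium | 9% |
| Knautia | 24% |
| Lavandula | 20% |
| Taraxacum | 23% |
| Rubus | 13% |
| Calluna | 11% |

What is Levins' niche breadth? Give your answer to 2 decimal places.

5.33

Convert percentages to proportions (divide by 100).
Σpᵢ² = 0.09² + 0.24² + 0.20² + 0.23² + 0.13² + 0.11² = 0.0081 + 0.0576 + 0.0400 + 0.0529 + 0.0169 + 0.0121 = 0.1876
B = 1 / 0.1876 = 5.3305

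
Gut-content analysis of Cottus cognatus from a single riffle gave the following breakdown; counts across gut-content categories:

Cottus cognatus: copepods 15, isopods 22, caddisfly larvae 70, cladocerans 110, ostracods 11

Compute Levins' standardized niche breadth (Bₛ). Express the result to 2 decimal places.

0.48

Proportions for Cottus cognatus (n=228): 15/228=0.0658, 22/228=0.0965, 70/228=0.3070, 110/228=0.4825, 11/228=0.0482
Σpᵢ² = 0.0658² + 0.0965² + 0.3070² + 0.4825² + 0.0482² = 0.004330 + 0.009312 + 0.094249 + 0.232806 + 0.002323 = 0.343020
B = 1 / 0.343020 = 2.9153
Bₛ = (B − 1)/(n − 1) = (2.9153 − 1)/(5 − 1) = 1.9153/4 = 0.4788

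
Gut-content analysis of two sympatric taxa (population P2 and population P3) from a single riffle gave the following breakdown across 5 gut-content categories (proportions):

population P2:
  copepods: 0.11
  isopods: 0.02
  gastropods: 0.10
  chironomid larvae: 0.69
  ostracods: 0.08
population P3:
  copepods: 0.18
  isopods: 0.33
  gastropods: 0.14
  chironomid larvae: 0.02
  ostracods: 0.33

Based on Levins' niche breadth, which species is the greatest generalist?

Σp_P2ᵢ² = 0.11² + 0.02² + 0.10² + 0.69² + 0.08² = 0.0121 + 0.0004 + 0.0100 + 0.4761 + 0.0064 = 0.5050
B_P2 = 1 / 0.5050 = 1.9802
Σp_P3ᵢ² = 0.18² + 0.33² + 0.14² + 0.02² + 0.33² = 0.0324 + 0.1089 + 0.0196 + 0.0004 + 0.1089 = 0.2702
B_P3 = 1 / 0.2702 = 3.7010
Highest B → broadest niche (most generalist): population P3 (B = 3.70).

population P3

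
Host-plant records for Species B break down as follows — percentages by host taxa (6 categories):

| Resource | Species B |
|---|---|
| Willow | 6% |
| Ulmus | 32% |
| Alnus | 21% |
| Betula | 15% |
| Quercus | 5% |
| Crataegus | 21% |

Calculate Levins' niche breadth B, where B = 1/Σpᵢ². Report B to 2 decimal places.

4.56

Convert percentages to proportions (divide by 100).
Σpᵢ² = 0.06² + 0.32² + 0.21² + 0.15² + 0.05² + 0.21² = 0.0036 + 0.1024 + 0.0441 + 0.0225 + 0.0025 + 0.0441 = 0.2192
B = 1 / 0.2192 = 4.5620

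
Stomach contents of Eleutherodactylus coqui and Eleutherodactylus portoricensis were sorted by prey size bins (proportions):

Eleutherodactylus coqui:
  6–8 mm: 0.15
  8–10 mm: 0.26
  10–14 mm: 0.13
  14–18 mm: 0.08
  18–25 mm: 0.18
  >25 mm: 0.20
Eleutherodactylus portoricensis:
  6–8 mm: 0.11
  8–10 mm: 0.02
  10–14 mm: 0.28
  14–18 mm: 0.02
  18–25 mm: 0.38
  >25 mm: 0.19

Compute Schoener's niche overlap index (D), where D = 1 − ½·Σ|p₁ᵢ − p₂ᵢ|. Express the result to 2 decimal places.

0.65

Σ|p₁ᵢ − p₂ᵢ| = 0.04 + 0.24 + 0.15 + 0.06 + 0.20 + 0.01 = 0.70
D = 1 − ½ × 0.70 = 1 − 0.350 = 0.6500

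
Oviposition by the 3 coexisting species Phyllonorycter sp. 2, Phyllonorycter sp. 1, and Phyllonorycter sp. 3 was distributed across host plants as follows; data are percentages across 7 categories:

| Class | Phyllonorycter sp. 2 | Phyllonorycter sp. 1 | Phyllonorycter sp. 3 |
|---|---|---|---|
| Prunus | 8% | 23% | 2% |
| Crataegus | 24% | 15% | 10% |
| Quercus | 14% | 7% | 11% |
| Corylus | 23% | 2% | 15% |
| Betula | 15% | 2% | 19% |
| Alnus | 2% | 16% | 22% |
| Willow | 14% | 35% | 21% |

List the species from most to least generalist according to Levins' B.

Phyllonorycter sp. 3 > Phyllonorycter sp. 2 > Phyllonorycter sp. 1

Convert percentages to proportions (divide by 100).
Σp_2ᵢ² = 0.08² + 0.24² + 0.14² + 0.23² + 0.15² + 0.02² + 0.14² = 0.0064 + 0.0576 + 0.0196 + 0.0529 + 0.0225 + 0.0004 + 0.0196 = 0.1790
B_2 = 1 / 0.1790 = 5.5866
Σp_1ᵢ² = 0.23² + 0.15² + 0.07² + 0.02² + 0.02² + 0.16² + 0.35² = 0.0529 + 0.0225 + 0.0049 + 0.0004 + 0.0004 + 0.0256 + 0.1225 = 0.2292
B_1 = 1 / 0.2292 = 4.3630
Σp_3ᵢ² = 0.02² + 0.10² + 0.11² + 0.15² + 0.19² + 0.22² + 0.21² = 0.0004 + 0.0100 + 0.0121 + 0.0225 + 0.0361 + 0.0484 + 0.0441 = 0.1736
B_3 = 1 / 0.1736 = 5.7604
Ranking by B (broadest → narrowest): Phyllonorycter sp. 3 (5.76) > Phyllonorycter sp. 2 (5.59) > Phyllonorycter sp. 1 (4.36)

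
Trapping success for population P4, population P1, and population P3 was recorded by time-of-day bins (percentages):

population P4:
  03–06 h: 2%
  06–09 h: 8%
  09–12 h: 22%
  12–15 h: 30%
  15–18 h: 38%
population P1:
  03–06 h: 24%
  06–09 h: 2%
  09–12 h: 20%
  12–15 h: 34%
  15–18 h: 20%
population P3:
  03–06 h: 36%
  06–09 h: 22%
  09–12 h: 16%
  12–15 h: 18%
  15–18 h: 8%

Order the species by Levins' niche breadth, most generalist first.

Convert percentages to proportions (divide by 100).
Σp_P4ᵢ² = 0.02² + 0.08² + 0.22² + 0.30² + 0.38² = 0.0004 + 0.0064 + 0.0484 + 0.0900 + 0.1444 = 0.2896
B_P4 = 1 / 0.2896 = 3.4530
Σp_P1ᵢ² = 0.24² + 0.02² + 0.20² + 0.34² + 0.20² = 0.0576 + 0.0004 + 0.0400 + 0.1156 + 0.0400 = 0.2536
B_P1 = 1 / 0.2536 = 3.9432
Σp_P3ᵢ² = 0.36² + 0.22² + 0.16² + 0.18² + 0.08² = 0.1296 + 0.0484 + 0.0256 + 0.0324 + 0.0064 = 0.2424
B_P3 = 1 / 0.2424 = 4.1254
Ranking by B (broadest → narrowest): population P3 (4.13) > population P1 (3.94) > population P4 (3.45)

population P3 > population P1 > population P4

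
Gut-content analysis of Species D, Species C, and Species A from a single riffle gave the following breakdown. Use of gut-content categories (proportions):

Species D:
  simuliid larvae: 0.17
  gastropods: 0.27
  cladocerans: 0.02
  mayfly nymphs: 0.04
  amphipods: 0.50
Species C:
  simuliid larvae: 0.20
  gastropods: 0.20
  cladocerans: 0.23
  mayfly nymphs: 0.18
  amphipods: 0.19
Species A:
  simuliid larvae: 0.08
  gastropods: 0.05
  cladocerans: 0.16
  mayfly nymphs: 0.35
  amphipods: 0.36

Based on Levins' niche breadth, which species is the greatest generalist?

Σp_Dᵢ² = 0.17² + 0.27² + 0.02² + 0.04² + 0.50² = 0.0289 + 0.0729 + 0.0004 + 0.0016 + 0.2500 = 0.3538
B_D = 1 / 0.3538 = 2.8265
Σp_Cᵢ² = 0.20² + 0.20² + 0.23² + 0.18² + 0.19² = 0.0400 + 0.0400 + 0.0529 + 0.0324 + 0.0361 = 0.2014
B_C = 1 / 0.2014 = 4.9652
Σp_Aᵢ² = 0.08² + 0.05² + 0.16² + 0.35² + 0.36² = 0.0064 + 0.0025 + 0.0256 + 0.1225 + 0.1296 = 0.2866
B_A = 1 / 0.2866 = 3.4892
Highest B → broadest niche (most generalist): Species C (B = 4.97).

Species C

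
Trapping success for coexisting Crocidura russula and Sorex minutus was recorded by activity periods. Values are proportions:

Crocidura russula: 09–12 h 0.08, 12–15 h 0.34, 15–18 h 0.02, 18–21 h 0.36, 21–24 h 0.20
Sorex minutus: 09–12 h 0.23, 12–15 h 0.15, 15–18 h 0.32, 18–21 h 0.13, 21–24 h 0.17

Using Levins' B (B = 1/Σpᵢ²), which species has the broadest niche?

Σp_russᵢ² = 0.08² + 0.34² + 0.02² + 0.36² + 0.20² = 0.0064 + 0.1156 + 0.0004 + 0.1296 + 0.0400 = 0.2920
B_russ = 1 / 0.2920 = 3.4247
Σp_minuᵢ² = 0.23² + 0.15² + 0.32² + 0.13² + 0.17² = 0.0529 + 0.0225 + 0.1024 + 0.0169 + 0.0289 = 0.2236
B_minu = 1 / 0.2236 = 4.4723
Highest B → broadest niche (most generalist): Sorex minutus (B = 4.47).

Sorex minutus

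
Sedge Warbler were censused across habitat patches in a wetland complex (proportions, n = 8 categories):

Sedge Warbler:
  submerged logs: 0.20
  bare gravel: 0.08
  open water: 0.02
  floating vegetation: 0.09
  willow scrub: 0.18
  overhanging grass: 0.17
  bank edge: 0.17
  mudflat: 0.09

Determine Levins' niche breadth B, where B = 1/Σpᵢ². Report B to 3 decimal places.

6.527

Σpᵢ² = 0.20² + 0.08² + 0.02² + 0.09² + 0.18² + 0.17² + 0.17² + 0.09² = 0.0400 + 0.0064 + 0.0004 + 0.0081 + 0.0324 + 0.0289 + 0.0289 + 0.0081 = 0.1532
B = 1 / 0.1532 = 6.52742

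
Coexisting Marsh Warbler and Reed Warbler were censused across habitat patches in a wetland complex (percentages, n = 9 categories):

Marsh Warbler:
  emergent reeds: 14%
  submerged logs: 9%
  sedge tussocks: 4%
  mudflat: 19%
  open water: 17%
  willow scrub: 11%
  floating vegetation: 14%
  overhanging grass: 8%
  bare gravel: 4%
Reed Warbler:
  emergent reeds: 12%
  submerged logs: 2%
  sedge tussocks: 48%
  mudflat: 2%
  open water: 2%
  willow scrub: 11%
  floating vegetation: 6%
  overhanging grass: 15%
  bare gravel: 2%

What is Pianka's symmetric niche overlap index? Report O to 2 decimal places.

Convert percentages to proportions (divide by 100).
Σ p₁ᵢp₂ᵢ = 0.0168 + 0.0018 + 0.0192 + 0.0038 + 0.0034 + 0.0121 + 0.0084 + 0.0120 + 0.0008 = 0.0783
Σp_1ᵢ² = 0.14² + 0.09² + 0.04² + 0.19² + 0.17² + 0.11² + 0.14² + 0.08² + 0.04² = 0.0196 + 0.0081 + 0.0016 + 0.0361 + 0.0289 + 0.0121 + 0.0196 + 0.0064 + 0.0016 = 0.1340
Σp_2ᵢ² = 0.12² + 0.02² + 0.48² + 0.02² + 0.02² + 0.11² + 0.06² + 0.15² + 0.02² = 0.0144 + 0.0004 + 0.2304 + 0.0004 + 0.0004 + 0.0121 + 0.0036 + 0.0225 + 0.0004 = 0.2846
O = 0.0783 / √(0.1340 × 0.2846) = 0.0783 / 0.19529 = 0.4009

0.40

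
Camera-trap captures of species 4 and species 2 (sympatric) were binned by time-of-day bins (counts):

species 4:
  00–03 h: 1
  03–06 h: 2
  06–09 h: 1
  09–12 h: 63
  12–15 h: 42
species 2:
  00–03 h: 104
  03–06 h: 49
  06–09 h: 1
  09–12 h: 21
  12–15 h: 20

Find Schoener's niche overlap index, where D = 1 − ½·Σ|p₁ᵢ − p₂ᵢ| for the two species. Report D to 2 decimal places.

0.24

Proportions for species 4 (n=109): 1/109=0.0092, 2/109=0.0183, 1/109=0.0092, 63/109=0.5780, 42/109=0.3853
Proportions for species 2 (n=195): 104/195=0.5333, 49/195=0.2513, 1/195=0.0051, 21/195=0.1077, 20/195=0.1026
Σ|p₁ᵢ − p₂ᵢ| = 0.5241 + 0.2330 + 0.0041 + 0.4703 + 0.2827 = 1.5142
D = 1 − ½ × 1.5142 = 1 − 0.75710 = 0.24290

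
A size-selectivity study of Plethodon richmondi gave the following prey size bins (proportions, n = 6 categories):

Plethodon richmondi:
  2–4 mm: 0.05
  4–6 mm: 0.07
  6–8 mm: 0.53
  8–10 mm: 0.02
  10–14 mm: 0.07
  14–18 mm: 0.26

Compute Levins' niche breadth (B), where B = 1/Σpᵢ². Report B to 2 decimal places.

2.77

Σpᵢ² = 0.05² + 0.07² + 0.53² + 0.02² + 0.07² + 0.26² = 0.0025 + 0.0049 + 0.2809 + 0.0004 + 0.0049 + 0.0676 = 0.3612
B = 1 / 0.3612 = 2.7685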